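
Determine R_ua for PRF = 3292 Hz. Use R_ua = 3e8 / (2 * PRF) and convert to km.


R_ua = 3e8 / (2 * 3292) = 45565.0 m = 45.6 km

45.6 km


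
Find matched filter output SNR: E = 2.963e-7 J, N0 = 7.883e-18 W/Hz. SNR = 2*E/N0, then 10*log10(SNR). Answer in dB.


SNR_lin = 2 * 2.963e-7 / 7.883e-18 = 7.517e10
SNR_dB = 10*log10(7.517e10) = 108.8 dB

108.8 dB


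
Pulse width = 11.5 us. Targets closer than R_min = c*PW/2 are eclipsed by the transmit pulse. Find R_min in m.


R_min = 3e8 * 11.5e-6 / 2 = 1725.0 m

1725.0 m


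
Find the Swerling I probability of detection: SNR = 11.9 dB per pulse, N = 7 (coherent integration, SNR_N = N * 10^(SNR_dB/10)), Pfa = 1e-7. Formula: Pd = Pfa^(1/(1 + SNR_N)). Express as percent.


SNR_lin = 10^(11.9/10) = 15.48817
SNR_N = 7 * 15.48817 = 108.41719
1/(1 + SNR_N) = 1/109.41719 = 0.0091393
Pd = (1e-7)^0.0091393 = 0.86303
Pd = 86.3%

86.3%


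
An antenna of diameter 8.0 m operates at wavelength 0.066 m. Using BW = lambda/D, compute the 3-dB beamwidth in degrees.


BW_rad = 0.066 / 8.0 = 0.00825
BW_deg = 0.47 degrees

0.47 degrees


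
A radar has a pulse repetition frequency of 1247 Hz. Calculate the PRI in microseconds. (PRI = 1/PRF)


PRI = 1/1247 = 0.0008019246 s = 801.9 us

801.9 us


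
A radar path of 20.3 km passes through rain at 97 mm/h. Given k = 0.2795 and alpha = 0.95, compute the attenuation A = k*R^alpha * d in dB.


gamma = 0.2795 * 97^0.95 = 21.568253 dB/km
A = 21.568253 * 20.3 = 437.84 dB

437.84 dB


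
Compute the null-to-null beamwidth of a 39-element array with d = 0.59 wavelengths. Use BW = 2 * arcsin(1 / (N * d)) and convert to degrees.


1/(N*d) = 1/(39*0.59) = 0.043459
BW = 2*arcsin(0.043459) = 5.0 degrees

5.0 degrees


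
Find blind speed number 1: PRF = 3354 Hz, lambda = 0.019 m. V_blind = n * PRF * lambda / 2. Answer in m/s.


V_blind = 1 * 3354 * 0.019 / 2 = 31.9 m/s

31.9 m/s


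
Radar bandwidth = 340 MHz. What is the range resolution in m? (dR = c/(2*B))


dR = 3e8 / (2 * 340000000.0) = 0.44 m

0.44 m


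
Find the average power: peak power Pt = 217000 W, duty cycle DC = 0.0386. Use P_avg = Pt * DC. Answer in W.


P_avg = 217000 * 0.0386 = 8376.2 W

8376.2 W


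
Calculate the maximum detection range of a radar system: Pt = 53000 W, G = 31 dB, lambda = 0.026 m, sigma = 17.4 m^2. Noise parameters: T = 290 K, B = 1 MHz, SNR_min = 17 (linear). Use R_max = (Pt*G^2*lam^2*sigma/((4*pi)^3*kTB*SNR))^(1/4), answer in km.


G_lin = 10^(31/10) = 1258.925412
R^4 = 53000 * 1258.925412^2 * 0.026^2 * 17.4 / ((4*pi)^3 * 1.38e-23 * 290 * 1000000.0 * 17)
R^4 = 7.3184e18 m^4
R_max = (7.3184e18)^(1/4) = 52012.1 m = 52.0 km

52.0 km


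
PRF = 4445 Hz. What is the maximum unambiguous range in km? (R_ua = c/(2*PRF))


R_ua = 3e8 / (2 * 4445) = 33745.8 m = 33.7 km

33.7 km


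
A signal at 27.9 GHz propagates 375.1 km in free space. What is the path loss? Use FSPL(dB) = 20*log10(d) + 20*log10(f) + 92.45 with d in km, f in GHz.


20*log10(375.1) = 51.48
20*log10(27.9) = 28.91
FSPL = 172.8 dB

172.8 dB


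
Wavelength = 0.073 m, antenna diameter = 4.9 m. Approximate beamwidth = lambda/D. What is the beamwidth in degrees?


BW_rad = 0.073 / 4.9 = 0.014898
BW_deg = 0.85 degrees

0.85 degrees


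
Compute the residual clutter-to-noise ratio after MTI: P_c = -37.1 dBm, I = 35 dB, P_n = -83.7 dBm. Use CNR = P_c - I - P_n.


CNR = -37.1 - 35 - (-83.7) = 11.6 dB

11.6 dB


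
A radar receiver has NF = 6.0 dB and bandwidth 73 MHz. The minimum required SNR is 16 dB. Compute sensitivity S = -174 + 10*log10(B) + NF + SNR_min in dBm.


10*log10(73000000.0) = 78.63
S = -174 + 78.63 + 6.0 + 16 = -73.4 dBm

-73.4 dBm


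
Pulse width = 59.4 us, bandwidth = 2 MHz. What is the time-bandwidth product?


TBP = 59.4 * 2 = 118.8

118.8


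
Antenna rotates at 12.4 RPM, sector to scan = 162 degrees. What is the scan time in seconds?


t = 162 / (12.4 * 360) * 60 = 2.18 s

2.18 s


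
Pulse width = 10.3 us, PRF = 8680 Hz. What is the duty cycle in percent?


DC = 10.3e-6 * 8680 * 100 = 8.94%

8.94%


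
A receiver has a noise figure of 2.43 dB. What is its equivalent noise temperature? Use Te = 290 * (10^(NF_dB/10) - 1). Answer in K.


NF_lin = 10^(2.43/10) = 1.749847
Te = 290 * (1.749847 - 1) = 217.5 K

217.5 K


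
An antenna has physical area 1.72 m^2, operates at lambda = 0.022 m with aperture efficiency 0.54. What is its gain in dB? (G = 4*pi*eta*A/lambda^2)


G_linear = 4*pi*0.54*1.72/0.022^2 = 24114.97
G_dB = 10*log10(24114.97) = 43.8 dB

43.8 dB


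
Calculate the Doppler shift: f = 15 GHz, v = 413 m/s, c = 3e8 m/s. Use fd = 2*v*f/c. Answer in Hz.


fd = 2 * 413 * 15000000000.0 / 3e8 = 41300.0 Hz

41300.0 Hz


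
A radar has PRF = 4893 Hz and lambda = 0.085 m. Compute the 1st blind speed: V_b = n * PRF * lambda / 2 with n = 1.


V_blind = 1 * 4893 * 0.085 / 2 = 208.0 m/s

208.0 m/s


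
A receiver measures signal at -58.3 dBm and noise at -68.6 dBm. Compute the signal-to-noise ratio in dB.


SNR = -58.3 - (-68.6) = 10.3 dB

10.3 dB


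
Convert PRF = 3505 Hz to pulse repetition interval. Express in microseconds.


PRI = 1/3505 = 0.0002853067 s = 285.3 us

285.3 us


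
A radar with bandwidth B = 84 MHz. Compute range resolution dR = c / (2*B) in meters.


dR = 3e8 / (2 * 84000000.0) = 1.79 m

1.79 m


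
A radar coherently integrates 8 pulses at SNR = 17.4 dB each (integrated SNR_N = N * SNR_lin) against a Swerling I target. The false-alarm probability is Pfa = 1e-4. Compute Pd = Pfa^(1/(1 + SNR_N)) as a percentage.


SNR_lin = 10^(17.4/10) = 54.95409
SNR_N = 8 * 54.95409 = 439.63272
1/(1 + SNR_N) = 1/440.63272 = 0.0022695
Pd = (1e-4)^0.0022695 = 0.97931
Pd = 97.9%

97.9%


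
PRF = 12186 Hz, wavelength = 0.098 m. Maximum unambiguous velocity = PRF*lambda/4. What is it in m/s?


V_ua = 12186 * 0.098 / 4 = 298.6 m/s

298.6 m/s


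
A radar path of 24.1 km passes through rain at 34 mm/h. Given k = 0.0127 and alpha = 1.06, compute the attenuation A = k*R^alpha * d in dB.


gamma = 0.0127 * 34^1.06 = 0.533545 dB/km
A = 0.533545 * 24.1 = 12.86 dB

12.86 dB


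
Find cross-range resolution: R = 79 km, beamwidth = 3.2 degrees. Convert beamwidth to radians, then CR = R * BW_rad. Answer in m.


BW_rad = 0.055850536
CR = 79000 * 0.055850536 = 4412.2 m

4412.2 m


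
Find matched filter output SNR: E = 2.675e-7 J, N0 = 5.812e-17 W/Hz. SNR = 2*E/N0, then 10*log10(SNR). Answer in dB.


SNR_lin = 2 * 2.675e-7 / 5.812e-17 = 9.205e9
SNR_dB = 10*log10(9.205e9) = 99.6 dB

99.6 dB


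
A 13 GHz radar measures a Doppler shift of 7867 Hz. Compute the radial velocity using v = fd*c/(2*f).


v = 7867 * 3e8 / (2 * 13000000000.0) = 90.8 m/s

90.8 m/s


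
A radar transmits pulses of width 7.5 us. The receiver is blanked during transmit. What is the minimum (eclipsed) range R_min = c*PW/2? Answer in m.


R_min = 3e8 * 7.5e-6 / 2 = 1125.0 m

1125.0 m


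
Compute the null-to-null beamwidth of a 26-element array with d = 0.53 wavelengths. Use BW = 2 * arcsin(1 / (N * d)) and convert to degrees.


1/(N*d) = 1/(26*0.53) = 0.072569
BW = 2*arcsin(0.072569) = 8.3 degrees

8.3 degrees


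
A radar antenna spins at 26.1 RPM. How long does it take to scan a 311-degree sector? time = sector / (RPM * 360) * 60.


t = 311 / (26.1 * 360) * 60 = 1.99 s

1.99 s


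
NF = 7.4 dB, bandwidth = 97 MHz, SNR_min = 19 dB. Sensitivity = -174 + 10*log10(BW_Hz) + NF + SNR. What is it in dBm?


10*log10(97000000.0) = 79.87
S = -174 + 79.87 + 7.4 + 19 = -67.7 dBm

-67.7 dBm


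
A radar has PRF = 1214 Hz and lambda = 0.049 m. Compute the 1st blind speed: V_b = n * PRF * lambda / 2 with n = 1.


V_blind = 1 * 1214 * 0.049 / 2 = 29.7 m/s

29.7 m/s


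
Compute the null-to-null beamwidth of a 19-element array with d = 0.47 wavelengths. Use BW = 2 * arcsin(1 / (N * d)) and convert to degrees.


1/(N*d) = 1/(19*0.47) = 0.111982
BW = 2*arcsin(0.111982) = 12.9 degrees

12.9 degrees


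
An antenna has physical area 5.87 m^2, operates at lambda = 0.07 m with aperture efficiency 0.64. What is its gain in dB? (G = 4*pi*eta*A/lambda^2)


G_linear = 4*pi*0.64*5.87/0.07^2 = 9634.56
G_dB = 10*log10(9634.56) = 39.8 dB

39.8 dB


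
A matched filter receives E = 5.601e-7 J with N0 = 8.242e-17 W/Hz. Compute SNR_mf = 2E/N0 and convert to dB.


SNR_lin = 2 * 5.601e-7 / 8.242e-17 = 1.359e10
SNR_dB = 10*log10(1.359e10) = 101.3 dB

101.3 dB


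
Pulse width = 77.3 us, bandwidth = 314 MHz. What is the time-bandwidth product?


TBP = 77.3 * 314 = 24272.2

24272.2


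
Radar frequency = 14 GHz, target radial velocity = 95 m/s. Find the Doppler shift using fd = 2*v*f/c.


fd = 2 * 95 * 14000000000.0 / 3e8 = 8866.7 Hz

8866.7 Hz


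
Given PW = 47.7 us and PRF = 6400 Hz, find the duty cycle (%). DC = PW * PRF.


DC = 47.7e-6 * 6400 * 100 = 30.53%

30.53%


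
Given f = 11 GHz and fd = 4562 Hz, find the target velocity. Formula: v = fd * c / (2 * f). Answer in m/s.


v = 4562 * 3e8 / (2 * 11000000000.0) = 62.2 m/s

62.2 m/s


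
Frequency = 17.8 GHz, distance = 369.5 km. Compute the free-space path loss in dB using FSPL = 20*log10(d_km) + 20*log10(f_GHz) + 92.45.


20*log10(369.5) = 51.35
20*log10(17.8) = 25.01
FSPL = 168.8 dB

168.8 dB


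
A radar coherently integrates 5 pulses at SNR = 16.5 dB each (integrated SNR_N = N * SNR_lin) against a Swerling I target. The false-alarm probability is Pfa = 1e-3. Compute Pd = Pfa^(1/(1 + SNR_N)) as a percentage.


SNR_lin = 10^(16.5/10) = 44.66836
SNR_N = 5 * 44.66836 = 223.3418
1/(1 + SNR_N) = 1/224.3418 = 0.0044575
Pd = (1e-3)^0.0044575 = 0.96968
Pd = 97.0%

97.0%


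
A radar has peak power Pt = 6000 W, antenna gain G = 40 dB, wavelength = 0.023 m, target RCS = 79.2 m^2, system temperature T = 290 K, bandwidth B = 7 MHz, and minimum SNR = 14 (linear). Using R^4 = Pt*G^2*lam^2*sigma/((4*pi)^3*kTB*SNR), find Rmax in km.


G_lin = 10^(40/10) = 10000.0
R^4 = 6000 * 10000.0^2 * 0.023^2 * 79.2 / ((4*pi)^3 * 1.38e-23 * 290 * 7000000.0 * 14)
R^4 = 3.22998e19 m^4
R_max = (3.22998e19)^(1/4) = 75387.6 m = 75.4 km

75.4 km


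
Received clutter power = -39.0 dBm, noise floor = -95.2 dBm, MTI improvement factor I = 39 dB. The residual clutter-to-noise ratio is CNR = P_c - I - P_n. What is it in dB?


CNR = -39.0 - 39 - (-95.2) = 17.2 dB

17.2 dB


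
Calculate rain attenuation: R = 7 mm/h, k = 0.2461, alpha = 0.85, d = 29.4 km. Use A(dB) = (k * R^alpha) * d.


gamma = 0.2461 * 7^0.85 = 1.286604 dB/km
A = 1.286604 * 29.4 = 37.83 dB

37.83 dB


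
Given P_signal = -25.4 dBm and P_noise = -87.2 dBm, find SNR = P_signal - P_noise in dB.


SNR = -25.4 - (-87.2) = 61.8 dB

61.8 dB


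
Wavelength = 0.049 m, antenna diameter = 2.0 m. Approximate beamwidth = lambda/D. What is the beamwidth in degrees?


BW_rad = 0.049 / 2.0 = 0.0245
BW_deg = 1.4 degrees

1.4 degrees


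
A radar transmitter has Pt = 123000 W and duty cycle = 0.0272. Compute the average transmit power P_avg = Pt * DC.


P_avg = 123000 * 0.0272 = 3345.6 W

3345.6 W


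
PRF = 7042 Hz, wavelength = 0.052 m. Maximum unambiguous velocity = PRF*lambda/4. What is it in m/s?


V_ua = 7042 * 0.052 / 4 = 91.5 m/s

91.5 m/s


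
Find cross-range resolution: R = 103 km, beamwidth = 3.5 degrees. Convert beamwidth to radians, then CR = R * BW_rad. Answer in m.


BW_rad = 0.061086524
CR = 103000 * 0.061086524 = 6291.9 m

6291.9 m


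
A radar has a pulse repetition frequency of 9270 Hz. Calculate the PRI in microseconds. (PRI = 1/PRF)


PRI = 1/9270 = 0.0001078749 s = 107.9 us

107.9 us


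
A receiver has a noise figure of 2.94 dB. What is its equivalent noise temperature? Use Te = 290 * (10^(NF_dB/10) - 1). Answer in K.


NF_lin = 10^(2.94/10) = 1.967886
Te = 290 * (1.967886 - 1) = 280.7 K

280.7 K


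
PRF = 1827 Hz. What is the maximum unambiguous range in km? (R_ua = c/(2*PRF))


R_ua = 3e8 / (2 * 1827) = 82101.8 m = 82.1 km

82.1 km


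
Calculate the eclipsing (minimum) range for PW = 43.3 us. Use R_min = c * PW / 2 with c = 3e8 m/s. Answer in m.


R_min = 3e8 * 43.3e-6 / 2 = 6495.0 m

6495.0 m


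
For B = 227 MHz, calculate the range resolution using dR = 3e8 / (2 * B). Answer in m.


dR = 3e8 / (2 * 227000000.0) = 0.66 m

0.66 m


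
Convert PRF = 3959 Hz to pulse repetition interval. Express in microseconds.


PRI = 1/3959 = 0.000252589 s = 252.6 us

252.6 us


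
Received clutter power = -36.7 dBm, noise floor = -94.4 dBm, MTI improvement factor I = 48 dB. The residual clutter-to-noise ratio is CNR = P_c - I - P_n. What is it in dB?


CNR = -36.7 - 48 - (-94.4) = 9.7 dB

9.7 dB


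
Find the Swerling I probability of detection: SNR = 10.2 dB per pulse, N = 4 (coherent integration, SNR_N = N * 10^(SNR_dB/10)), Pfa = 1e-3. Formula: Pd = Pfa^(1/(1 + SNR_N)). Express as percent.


SNR_lin = 10^(10.2/10) = 10.47129
SNR_N = 4 * 10.47129 = 41.88516
1/(1 + SNR_N) = 1/42.88516 = 0.0233181
Pd = (1e-3)^0.0233181 = 0.85123
Pd = 85.1%

85.1%


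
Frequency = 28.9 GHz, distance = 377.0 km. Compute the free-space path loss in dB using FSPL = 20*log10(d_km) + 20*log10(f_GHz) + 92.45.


20*log10(377.0) = 51.53
20*log10(28.9) = 29.22
FSPL = 173.2 dB

173.2 dB


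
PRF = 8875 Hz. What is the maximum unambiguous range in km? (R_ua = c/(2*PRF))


R_ua = 3e8 / (2 * 8875) = 16901.4 m = 16.9 km

16.9 km


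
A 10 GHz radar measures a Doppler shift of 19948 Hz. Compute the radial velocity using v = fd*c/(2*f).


v = 19948 * 3e8 / (2 * 10000000000.0) = 299.2 m/s

299.2 m/s


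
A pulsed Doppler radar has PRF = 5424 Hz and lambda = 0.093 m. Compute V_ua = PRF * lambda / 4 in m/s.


V_ua = 5424 * 0.093 / 4 = 126.1 m/s

126.1 m/s


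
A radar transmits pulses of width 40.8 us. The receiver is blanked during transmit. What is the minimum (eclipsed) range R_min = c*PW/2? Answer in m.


R_min = 3e8 * 40.8e-6 / 2 = 6120.0 m

6120.0 m


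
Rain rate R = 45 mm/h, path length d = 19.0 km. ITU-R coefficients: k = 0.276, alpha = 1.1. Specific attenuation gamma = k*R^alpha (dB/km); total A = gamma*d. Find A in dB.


gamma = 0.276 * 45^1.1 = 18.173679 dB/km
A = 18.173679 * 19.0 = 345.3 dB

345.3 dB


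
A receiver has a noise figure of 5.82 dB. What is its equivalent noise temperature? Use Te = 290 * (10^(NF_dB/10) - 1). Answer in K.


NF_lin = 10^(5.82/10) = 3.819443
Te = 290 * (3.819443 - 1) = 817.6 K

817.6 K


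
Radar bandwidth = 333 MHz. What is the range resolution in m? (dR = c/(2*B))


dR = 3e8 / (2 * 333000000.0) = 0.45 m

0.45 m


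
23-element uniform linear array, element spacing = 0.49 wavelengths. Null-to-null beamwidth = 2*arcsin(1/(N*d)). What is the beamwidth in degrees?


1/(N*d) = 1/(23*0.49) = 0.088731
BW = 2*arcsin(0.088731) = 10.2 degrees

10.2 degrees


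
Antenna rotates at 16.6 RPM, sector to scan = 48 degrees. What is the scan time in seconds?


t = 48 / (16.6 * 360) * 60 = 0.48 s

0.48 s


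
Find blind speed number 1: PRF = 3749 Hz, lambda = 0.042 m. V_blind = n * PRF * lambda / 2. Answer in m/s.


V_blind = 1 * 3749 * 0.042 / 2 = 78.7 m/s

78.7 m/s


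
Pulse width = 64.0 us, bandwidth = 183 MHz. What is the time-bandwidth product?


TBP = 64.0 * 183 = 11712.0

11712.0


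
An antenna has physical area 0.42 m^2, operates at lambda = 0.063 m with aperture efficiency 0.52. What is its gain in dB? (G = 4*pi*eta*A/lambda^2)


G_linear = 4*pi*0.52*0.42/0.063^2 = 691.48
G_dB = 10*log10(691.48) = 28.4 dB

28.4 dB


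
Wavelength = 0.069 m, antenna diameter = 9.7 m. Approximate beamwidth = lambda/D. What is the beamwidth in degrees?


BW_rad = 0.069 / 9.7 = 0.007113
BW_deg = 0.41 degrees

0.41 degrees


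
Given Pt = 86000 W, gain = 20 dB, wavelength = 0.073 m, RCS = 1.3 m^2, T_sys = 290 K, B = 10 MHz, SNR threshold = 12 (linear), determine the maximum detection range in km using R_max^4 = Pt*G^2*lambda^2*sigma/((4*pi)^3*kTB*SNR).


G_lin = 10^(20/10) = 100.0
R^4 = 86000 * 100.0^2 * 0.073^2 * 1.3 / ((4*pi)^3 * 1.38e-23 * 290 * 10000000.0 * 12)
R^4 = 6.25172e15 m^4
R_max = (6.25172e15)^(1/4) = 8892.0 m = 8.9 km

8.9 km


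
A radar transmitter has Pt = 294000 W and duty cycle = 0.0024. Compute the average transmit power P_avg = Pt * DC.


P_avg = 294000 * 0.0024 = 705.6 W

705.6 W


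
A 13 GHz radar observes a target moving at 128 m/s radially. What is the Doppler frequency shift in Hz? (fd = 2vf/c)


fd = 2 * 128 * 13000000000.0 / 3e8 = 11093.3 Hz

11093.3 Hz


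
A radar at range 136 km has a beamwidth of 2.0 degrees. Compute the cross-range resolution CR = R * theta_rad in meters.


BW_rad = 0.034906585
CR = 136000 * 0.034906585 = 4747.3 m

4747.3 m


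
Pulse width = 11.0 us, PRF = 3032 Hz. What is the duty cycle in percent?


DC = 11.0e-6 * 3032 * 100 = 3.34%

3.34%


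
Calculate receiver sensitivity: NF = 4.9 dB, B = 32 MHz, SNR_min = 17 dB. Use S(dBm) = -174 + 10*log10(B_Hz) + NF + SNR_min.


10*log10(32000000.0) = 75.05
S = -174 + 75.05 + 4.9 + 17 = -77.0 dBm

-77.0 dBm


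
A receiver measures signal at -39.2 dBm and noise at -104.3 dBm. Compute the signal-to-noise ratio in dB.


SNR = -39.2 - (-104.3) = 65.1 dB

65.1 dB


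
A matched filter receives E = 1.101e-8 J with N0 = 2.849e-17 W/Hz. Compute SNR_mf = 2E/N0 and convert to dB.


SNR_lin = 2 * 1.101e-8 / 2.849e-17 = 7.729e8
SNR_dB = 10*log10(7.729e8) = 88.9 dB

88.9 dB


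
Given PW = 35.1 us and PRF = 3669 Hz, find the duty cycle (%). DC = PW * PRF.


DC = 35.1e-6 * 3669 * 100 = 12.88%

12.88%


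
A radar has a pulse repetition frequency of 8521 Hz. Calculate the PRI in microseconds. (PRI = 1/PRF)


PRI = 1/8521 = 0.0001173571 s = 117.4 us

117.4 us


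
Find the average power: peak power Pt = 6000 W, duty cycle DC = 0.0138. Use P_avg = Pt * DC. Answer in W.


P_avg = 6000 * 0.0138 = 82.8 W

82.8 W


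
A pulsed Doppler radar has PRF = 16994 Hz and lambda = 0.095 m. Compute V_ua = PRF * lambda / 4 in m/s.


V_ua = 16994 * 0.095 / 4 = 403.6 m/s

403.6 m/s


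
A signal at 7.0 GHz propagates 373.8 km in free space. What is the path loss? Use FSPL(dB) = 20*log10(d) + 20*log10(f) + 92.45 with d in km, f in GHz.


20*log10(373.8) = 51.45
20*log10(7.0) = 16.9
FSPL = 160.8 dB

160.8 dB


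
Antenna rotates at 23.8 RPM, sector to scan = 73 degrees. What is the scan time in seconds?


t = 73 / (23.8 * 360) * 60 = 0.51 s

0.51 s


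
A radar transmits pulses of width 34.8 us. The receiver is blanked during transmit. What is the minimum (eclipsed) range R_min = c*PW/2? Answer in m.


R_min = 3e8 * 34.8e-6 / 2 = 5220.0 m

5220.0 m


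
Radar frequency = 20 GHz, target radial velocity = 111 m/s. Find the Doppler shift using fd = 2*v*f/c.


fd = 2 * 111 * 20000000000.0 / 3e8 = 14800.0 Hz

14800.0 Hz


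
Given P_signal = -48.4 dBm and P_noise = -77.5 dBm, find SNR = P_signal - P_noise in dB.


SNR = -48.4 - (-77.5) = 29.1 dB

29.1 dB


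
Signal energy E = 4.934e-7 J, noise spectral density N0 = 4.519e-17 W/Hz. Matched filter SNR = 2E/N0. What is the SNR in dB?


SNR_lin = 2 * 4.934e-7 / 4.519e-17 = 2.184e10
SNR_dB = 10*log10(2.184e10) = 103.4 dB

103.4 dB


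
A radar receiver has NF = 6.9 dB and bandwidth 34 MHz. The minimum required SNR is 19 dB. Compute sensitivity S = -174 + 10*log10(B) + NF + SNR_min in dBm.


10*log10(34000000.0) = 75.31
S = -174 + 75.31 + 6.9 + 19 = -72.8 dBm

-72.8 dBm


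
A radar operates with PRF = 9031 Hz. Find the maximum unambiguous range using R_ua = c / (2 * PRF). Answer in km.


R_ua = 3e8 / (2 * 9031) = 16609.5 m = 16.6 km

16.6 km


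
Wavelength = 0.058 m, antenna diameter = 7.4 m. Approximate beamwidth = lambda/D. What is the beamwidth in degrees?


BW_rad = 0.058 / 7.4 = 0.007838
BW_deg = 0.45 degrees

0.45 degrees


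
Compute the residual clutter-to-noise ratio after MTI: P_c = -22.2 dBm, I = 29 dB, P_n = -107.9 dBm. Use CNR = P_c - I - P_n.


CNR = -22.2 - 29 - (-107.9) = 56.7 dB

56.7 dB


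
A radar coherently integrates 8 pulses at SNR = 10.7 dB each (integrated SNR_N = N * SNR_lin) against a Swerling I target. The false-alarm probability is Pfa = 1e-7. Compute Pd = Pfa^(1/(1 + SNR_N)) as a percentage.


SNR_lin = 10^(10.7/10) = 11.74898
SNR_N = 8 * 11.74898 = 93.99184
1/(1 + SNR_N) = 1/94.99184 = 0.0105272
Pd = (1e-7)^0.0105272 = 0.84394
Pd = 84.4%

84.4%


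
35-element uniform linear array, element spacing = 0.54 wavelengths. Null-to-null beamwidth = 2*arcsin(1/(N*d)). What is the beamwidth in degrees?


1/(N*d) = 1/(35*0.54) = 0.05291
BW = 2*arcsin(0.05291) = 6.1 degrees

6.1 degrees


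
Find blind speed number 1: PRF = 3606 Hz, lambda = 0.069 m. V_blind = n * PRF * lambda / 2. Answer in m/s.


V_blind = 1 * 3606 * 0.069 / 2 = 124.4 m/s

124.4 m/s


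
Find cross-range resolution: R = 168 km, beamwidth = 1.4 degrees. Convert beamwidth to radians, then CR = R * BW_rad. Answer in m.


BW_rad = 0.02443461
CR = 168000 * 0.02443461 = 4105.0 m

4105.0 m


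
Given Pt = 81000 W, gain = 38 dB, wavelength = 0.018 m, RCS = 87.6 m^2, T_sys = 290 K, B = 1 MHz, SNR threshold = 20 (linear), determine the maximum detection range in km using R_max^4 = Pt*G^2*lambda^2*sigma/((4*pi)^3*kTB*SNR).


G_lin = 10^(38/10) = 6309.573445
R^4 = 81000 * 6309.573445^2 * 0.018^2 * 87.6 / ((4*pi)^3 * 1.38e-23 * 290 * 1000000.0 * 20)
R^4 = 5.76232e20 m^4
R_max = (5.76232e20)^(1/4) = 154934.9 m = 154.9 km

154.9 km


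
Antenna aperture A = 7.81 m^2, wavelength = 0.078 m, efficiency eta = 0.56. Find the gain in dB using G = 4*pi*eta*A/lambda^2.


G_linear = 4*pi*0.56*7.81/0.078^2 = 9033.58
G_dB = 10*log10(9033.58) = 39.6 dB

39.6 dB


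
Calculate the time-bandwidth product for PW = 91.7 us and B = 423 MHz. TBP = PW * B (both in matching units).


TBP = 91.7 * 423 = 38789.1

38789.1


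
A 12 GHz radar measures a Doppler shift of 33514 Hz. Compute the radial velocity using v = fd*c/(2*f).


v = 33514 * 3e8 / (2 * 12000000000.0) = 418.9 m/s

418.9 m/s


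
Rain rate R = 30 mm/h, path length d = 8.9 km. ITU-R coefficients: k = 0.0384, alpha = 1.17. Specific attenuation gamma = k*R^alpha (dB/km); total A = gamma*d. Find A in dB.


gamma = 0.0384 * 30^1.17 = 2.053823 dB/km
A = 2.053823 * 8.9 = 18.28 dB

18.28 dB


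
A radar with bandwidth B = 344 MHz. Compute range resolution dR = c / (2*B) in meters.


dR = 3e8 / (2 * 344000000.0) = 0.44 m

0.44 m


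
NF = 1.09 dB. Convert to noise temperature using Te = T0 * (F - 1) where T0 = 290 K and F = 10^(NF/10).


NF_lin = 10^(1.09/10) = 1.285287
Te = 290 * (1.285287 - 1) = 82.7 K

82.7 K


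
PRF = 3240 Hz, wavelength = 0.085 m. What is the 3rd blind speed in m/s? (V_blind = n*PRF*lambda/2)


V_blind = 3 * 3240 * 0.085 / 2 = 413.1 m/s

413.1 m/s


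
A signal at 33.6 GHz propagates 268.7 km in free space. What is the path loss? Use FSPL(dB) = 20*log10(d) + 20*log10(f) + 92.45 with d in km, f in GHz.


20*log10(268.7) = 48.59
20*log10(33.6) = 30.53
FSPL = 171.6 dB

171.6 dB


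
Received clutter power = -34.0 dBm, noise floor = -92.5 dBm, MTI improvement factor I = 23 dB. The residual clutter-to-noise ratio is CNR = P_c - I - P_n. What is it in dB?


CNR = -34.0 - 23 - (-92.5) = 35.5 dB

35.5 dB


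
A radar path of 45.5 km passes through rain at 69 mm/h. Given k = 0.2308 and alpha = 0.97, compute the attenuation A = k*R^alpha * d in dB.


gamma = 0.2308 * 69^0.97 = 14.025535 dB/km
A = 14.025535 * 45.5 = 638.16 dB

638.16 dB


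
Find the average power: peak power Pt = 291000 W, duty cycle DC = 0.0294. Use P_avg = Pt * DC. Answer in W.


P_avg = 291000 * 0.0294 = 8555.4 W

8555.4 W


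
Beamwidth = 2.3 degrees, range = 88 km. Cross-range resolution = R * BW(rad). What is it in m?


BW_rad = 0.040142573
CR = 88000 * 0.040142573 = 3532.5 m

3532.5 m


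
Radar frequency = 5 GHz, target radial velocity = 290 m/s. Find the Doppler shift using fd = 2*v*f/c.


fd = 2 * 290 * 5000000000.0 / 3e8 = 9666.7 Hz

9666.7 Hz


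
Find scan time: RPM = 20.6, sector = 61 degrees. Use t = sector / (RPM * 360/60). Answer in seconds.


t = 61 / (20.6 * 360) * 60 = 0.49 s

0.49 s


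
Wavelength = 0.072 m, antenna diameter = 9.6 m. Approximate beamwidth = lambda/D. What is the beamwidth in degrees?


BW_rad = 0.072 / 9.6 = 0.0075
BW_deg = 0.43 degrees

0.43 degrees


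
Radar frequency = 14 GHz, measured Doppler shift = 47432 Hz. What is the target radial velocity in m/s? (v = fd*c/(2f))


v = 47432 * 3e8 / (2 * 14000000000.0) = 508.2 m/s

508.2 m/s


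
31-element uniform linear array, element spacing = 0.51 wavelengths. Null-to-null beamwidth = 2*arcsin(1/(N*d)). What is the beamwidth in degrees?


1/(N*d) = 1/(31*0.51) = 0.063251
BW = 2*arcsin(0.063251) = 7.3 degrees

7.3 degrees


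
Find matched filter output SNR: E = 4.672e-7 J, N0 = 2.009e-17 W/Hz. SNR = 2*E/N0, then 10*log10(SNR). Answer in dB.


SNR_lin = 2 * 4.672e-7 / 2.009e-17 = 4.651e10
SNR_dB = 10*log10(4.651e10) = 106.7 dB

106.7 dB


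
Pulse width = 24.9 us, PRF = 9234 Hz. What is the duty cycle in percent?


DC = 24.9e-6 * 9234 * 100 = 22.99%

22.99%


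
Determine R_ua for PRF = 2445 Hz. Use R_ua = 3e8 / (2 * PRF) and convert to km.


R_ua = 3e8 / (2 * 2445) = 61349.7 m = 61.3 km

61.3 km


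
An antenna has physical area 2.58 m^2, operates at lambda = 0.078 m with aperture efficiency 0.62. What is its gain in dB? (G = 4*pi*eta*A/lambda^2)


G_linear = 4*pi*0.62*2.58/0.078^2 = 3303.94
G_dB = 10*log10(3303.94) = 35.2 dB

35.2 dB


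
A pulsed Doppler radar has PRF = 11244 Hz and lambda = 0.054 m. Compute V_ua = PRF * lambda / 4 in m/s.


V_ua = 11244 * 0.054 / 4 = 151.8 m/s

151.8 m/s


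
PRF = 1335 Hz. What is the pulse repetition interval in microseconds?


PRI = 1/1335 = 0.0007490637 s = 749.1 us

749.1 us


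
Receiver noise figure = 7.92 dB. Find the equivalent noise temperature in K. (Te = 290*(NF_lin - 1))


NF_lin = 10^(7.92/10) = 6.194411
Te = 290 * (6.194411 - 1) = 1506.4 K

1506.4 K


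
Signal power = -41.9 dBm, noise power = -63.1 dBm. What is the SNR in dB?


SNR = -41.9 - (-63.1) = 21.2 dB

21.2 dB


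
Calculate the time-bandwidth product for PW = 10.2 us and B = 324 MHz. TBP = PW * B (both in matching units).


TBP = 10.2 * 324 = 3304.8

3304.8


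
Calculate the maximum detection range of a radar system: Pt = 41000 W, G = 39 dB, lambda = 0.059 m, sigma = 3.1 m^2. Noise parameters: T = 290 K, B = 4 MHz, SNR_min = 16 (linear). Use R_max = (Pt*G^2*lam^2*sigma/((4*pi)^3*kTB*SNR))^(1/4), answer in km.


G_lin = 10^(39/10) = 7943.282347
R^4 = 41000 * 7943.282347^2 * 0.059^2 * 3.1 / ((4*pi)^3 * 1.38e-23 * 290 * 4000000.0 * 16)
R^4 = 5.49241e19 m^4
R_max = (5.49241e19)^(1/4) = 86087.6 m = 86.1 km

86.1 km


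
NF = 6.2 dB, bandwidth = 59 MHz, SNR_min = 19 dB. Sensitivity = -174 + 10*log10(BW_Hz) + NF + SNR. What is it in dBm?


10*log10(59000000.0) = 77.71
S = -174 + 77.71 + 6.2 + 19 = -71.1 dBm

-71.1 dBm


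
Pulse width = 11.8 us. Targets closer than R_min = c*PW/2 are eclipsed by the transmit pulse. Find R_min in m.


R_min = 3e8 * 11.8e-6 / 2 = 1770.0 m

1770.0 m


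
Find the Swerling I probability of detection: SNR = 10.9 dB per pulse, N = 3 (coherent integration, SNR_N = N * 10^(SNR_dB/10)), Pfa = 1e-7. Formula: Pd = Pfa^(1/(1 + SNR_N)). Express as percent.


SNR_lin = 10^(10.9/10) = 12.30269
SNR_N = 3 * 12.30269 = 36.90807
1/(1 + SNR_N) = 1/37.90807 = 0.0263796
Pd = (1e-7)^0.0263796 = 0.65365
Pd = 65.4%

65.4%


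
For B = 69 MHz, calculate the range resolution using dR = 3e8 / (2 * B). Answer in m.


dR = 3e8 / (2 * 69000000.0) = 2.17 m

2.17 m


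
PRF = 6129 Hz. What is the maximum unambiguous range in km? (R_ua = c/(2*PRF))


R_ua = 3e8 / (2 * 6129) = 24473.8 m = 24.5 km

24.5 km


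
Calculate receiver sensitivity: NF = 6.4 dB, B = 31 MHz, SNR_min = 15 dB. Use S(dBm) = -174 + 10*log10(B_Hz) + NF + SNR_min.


10*log10(31000000.0) = 74.91
S = -174 + 74.91 + 6.4 + 15 = -77.7 dBm

-77.7 dBm


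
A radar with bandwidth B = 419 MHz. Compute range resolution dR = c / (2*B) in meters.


dR = 3e8 / (2 * 419000000.0) = 0.36 m

0.36 m


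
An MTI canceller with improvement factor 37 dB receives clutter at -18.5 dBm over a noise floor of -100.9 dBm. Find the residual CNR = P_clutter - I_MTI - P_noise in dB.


CNR = -18.5 - 37 - (-100.9) = 45.4 dB

45.4 dB


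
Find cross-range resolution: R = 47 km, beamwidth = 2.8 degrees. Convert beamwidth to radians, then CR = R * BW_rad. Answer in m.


BW_rad = 0.048869219
CR = 47000 * 0.048869219 = 2296.9 m

2296.9 m


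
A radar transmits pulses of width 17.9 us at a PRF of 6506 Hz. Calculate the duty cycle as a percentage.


DC = 17.9e-6 * 6506 * 100 = 11.65%

11.65%


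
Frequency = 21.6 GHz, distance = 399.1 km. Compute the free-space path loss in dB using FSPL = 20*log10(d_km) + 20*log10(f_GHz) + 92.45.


20*log10(399.1) = 52.02
20*log10(21.6) = 26.69
FSPL = 171.2 dB

171.2 dB


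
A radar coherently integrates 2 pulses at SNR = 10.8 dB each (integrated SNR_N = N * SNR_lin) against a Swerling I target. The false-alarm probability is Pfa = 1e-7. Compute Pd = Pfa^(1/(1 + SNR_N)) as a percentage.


SNR_lin = 10^(10.8/10) = 12.02264
SNR_N = 2 * 12.02264 = 24.04528
1/(1 + SNR_N) = 1/25.04528 = 0.0399277
Pd = (1e-7)^0.0399277 = 0.52542
Pd = 52.5%

52.5%


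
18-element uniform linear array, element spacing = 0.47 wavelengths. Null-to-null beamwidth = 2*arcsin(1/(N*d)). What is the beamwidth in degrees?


1/(N*d) = 1/(18*0.47) = 0.118203
BW = 2*arcsin(0.118203) = 13.6 degrees

13.6 degrees


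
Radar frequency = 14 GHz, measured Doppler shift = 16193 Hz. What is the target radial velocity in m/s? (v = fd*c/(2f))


v = 16193 * 3e8 / (2 * 14000000000.0) = 173.5 m/s

173.5 m/s


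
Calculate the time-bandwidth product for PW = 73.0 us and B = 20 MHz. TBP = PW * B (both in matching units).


TBP = 73.0 * 20 = 1460.0

1460.0


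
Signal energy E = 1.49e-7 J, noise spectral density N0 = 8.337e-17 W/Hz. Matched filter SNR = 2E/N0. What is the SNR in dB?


SNR_lin = 2 * 1.49e-7 / 8.337e-17 = 3.574e9
SNR_dB = 10*log10(3.574e9) = 95.5 dB

95.5 dB


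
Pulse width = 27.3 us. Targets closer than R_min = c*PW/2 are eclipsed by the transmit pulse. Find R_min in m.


R_min = 3e8 * 27.3e-6 / 2 = 4095.0 m

4095.0 m


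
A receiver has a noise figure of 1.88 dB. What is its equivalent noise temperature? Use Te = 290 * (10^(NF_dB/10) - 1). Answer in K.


NF_lin = 10^(1.88/10) = 1.5417
Te = 290 * (1.5417 - 1) = 157.1 K

157.1 K


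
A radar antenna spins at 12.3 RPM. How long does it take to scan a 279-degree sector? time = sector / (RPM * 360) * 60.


t = 279 / (12.3 * 360) * 60 = 3.78 s

3.78 s


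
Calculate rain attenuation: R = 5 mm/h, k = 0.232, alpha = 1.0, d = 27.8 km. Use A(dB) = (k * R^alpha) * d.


gamma = 0.232 * 5^1.0 = 1.16 dB/km
A = 1.16 * 27.8 = 32.25 dB

32.25 dB


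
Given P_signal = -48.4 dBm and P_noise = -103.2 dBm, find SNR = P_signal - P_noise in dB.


SNR = -48.4 - (-103.2) = 54.8 dB

54.8 dB


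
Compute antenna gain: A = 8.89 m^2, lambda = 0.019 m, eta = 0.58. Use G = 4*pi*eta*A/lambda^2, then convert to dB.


G_linear = 4*pi*0.58*8.89/0.019^2 = 179486.76
G_dB = 10*log10(179486.76) = 52.5 dB

52.5 dB


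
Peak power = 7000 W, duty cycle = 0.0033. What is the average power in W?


P_avg = 7000 * 0.0033 = 23.1 W

23.1 W


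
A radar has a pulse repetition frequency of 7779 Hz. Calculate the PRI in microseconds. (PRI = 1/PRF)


PRI = 1/7779 = 0.0001285512 s = 128.6 us

128.6 us


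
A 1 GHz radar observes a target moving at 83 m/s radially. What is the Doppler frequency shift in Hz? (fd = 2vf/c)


fd = 2 * 83 * 1000000000.0 / 3e8 = 553.3 Hz

553.3 Hz


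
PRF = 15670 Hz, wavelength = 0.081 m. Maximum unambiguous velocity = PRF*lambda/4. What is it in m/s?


V_ua = 15670 * 0.081 / 4 = 317.3 m/s

317.3 m/s


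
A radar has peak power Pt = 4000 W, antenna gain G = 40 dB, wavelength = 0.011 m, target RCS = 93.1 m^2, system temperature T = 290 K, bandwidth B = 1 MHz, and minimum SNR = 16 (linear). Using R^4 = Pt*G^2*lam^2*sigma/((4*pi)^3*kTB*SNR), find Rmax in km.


G_lin = 10^(40/10) = 10000.0
R^4 = 4000 * 10000.0^2 * 0.011^2 * 93.1 / ((4*pi)^3 * 1.38e-23 * 290 * 1000000.0 * 16)
R^4 = 3.54624e19 m^4
R_max = (3.54624e19)^(1/4) = 77168.9 m = 77.2 km

77.2 km


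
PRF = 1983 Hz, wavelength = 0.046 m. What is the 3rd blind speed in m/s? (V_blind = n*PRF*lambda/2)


V_blind = 3 * 1983 * 0.046 / 2 = 136.8 m/s

136.8 m/s


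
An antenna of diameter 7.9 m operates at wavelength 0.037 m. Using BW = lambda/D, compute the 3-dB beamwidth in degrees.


BW_rad = 0.037 / 7.9 = 0.004684
BW_deg = 0.27 degrees

0.27 degrees


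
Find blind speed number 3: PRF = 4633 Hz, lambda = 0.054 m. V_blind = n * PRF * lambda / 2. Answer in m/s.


V_blind = 3 * 4633 * 0.054 / 2 = 375.3 m/s

375.3 m/s


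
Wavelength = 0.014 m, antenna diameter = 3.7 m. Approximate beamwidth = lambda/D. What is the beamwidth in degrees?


BW_rad = 0.014 / 3.7 = 0.003784
BW_deg = 0.22 degrees

0.22 degrees


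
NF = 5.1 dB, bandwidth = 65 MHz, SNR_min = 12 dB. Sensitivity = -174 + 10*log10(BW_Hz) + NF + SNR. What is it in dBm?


10*log10(65000000.0) = 78.13
S = -174 + 78.13 + 5.1 + 12 = -78.8 dBm

-78.8 dBm


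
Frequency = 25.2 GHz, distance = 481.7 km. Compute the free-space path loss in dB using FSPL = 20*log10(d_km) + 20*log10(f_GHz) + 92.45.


20*log10(481.7) = 53.66
20*log10(25.2) = 28.03
FSPL = 174.1 dB

174.1 dB


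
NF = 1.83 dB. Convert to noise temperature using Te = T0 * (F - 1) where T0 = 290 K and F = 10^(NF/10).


NF_lin = 10^(1.83/10) = 1.524053
Te = 290 * (1.524053 - 1) = 152.0 K

152.0 K


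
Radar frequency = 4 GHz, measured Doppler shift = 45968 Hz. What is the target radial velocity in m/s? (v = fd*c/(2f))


v = 45968 * 3e8 / (2 * 4000000000.0) = 1723.8 m/s

1723.8 m/s


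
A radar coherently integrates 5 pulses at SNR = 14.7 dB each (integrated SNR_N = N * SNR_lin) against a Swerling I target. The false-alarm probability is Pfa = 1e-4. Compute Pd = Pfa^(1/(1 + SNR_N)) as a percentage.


SNR_lin = 10^(14.7/10) = 29.51209
SNR_N = 5 * 29.51209 = 147.56045
1/(1 + SNR_N) = 1/148.56045 = 0.0067313
Pd = (1e-4)^0.0067313 = 0.93989
Pd = 94.0%

94.0%


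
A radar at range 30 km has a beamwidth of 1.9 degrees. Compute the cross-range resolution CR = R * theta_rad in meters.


BW_rad = 0.033161256
CR = 30000 * 0.033161256 = 994.8 m

994.8 m


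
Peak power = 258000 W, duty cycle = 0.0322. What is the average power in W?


P_avg = 258000 * 0.0322 = 8307.6 W

8307.6 W


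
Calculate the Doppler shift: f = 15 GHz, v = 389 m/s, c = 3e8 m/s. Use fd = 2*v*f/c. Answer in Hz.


fd = 2 * 389 * 15000000000.0 / 3e8 = 38900.0 Hz

38900.0 Hz


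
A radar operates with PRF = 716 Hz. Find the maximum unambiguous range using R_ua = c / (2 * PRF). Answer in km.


R_ua = 3e8 / (2 * 716) = 209497.2 m = 209.5 km

209.5 km


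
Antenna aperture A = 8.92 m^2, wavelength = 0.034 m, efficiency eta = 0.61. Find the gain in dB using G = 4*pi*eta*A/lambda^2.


G_linear = 4*pi*0.61*8.92/0.034^2 = 59148.91
G_dB = 10*log10(59148.91) = 47.7 dB

47.7 dB


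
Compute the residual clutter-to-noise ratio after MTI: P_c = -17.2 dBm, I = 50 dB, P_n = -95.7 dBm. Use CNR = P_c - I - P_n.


CNR = -17.2 - 50 - (-95.7) = 28.5 dB

28.5 dB


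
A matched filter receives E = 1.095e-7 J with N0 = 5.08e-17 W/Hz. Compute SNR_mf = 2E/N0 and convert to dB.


SNR_lin = 2 * 1.095e-7 / 5.08e-17 = 4.311e9
SNR_dB = 10*log10(4.311e9) = 96.3 dB

96.3 dB


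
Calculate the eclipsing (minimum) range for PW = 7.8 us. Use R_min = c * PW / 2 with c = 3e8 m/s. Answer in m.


R_min = 3e8 * 7.8e-6 / 2 = 1170.0 m

1170.0 m


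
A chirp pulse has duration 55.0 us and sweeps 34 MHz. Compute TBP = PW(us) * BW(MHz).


TBP = 55.0 * 34 = 1870.0

1870.0


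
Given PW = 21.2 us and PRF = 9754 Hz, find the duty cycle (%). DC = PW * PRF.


DC = 21.2e-6 * 9754 * 100 = 20.68%

20.68%


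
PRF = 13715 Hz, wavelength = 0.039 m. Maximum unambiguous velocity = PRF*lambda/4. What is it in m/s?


V_ua = 13715 * 0.039 / 4 = 133.7 m/s

133.7 m/s


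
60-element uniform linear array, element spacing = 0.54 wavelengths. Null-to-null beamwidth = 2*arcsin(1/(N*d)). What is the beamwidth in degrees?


1/(N*d) = 1/(60*0.54) = 0.030864
BW = 2*arcsin(0.030864) = 3.5 degrees

3.5 degrees


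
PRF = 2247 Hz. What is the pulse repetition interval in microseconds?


PRI = 1/2247 = 0.0004450378 s = 445.0 us

445.0 us


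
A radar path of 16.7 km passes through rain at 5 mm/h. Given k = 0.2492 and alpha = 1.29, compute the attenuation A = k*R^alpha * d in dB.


gamma = 0.2492 * 5^1.29 = 1.987098 dB/km
A = 1.987098 * 16.7 = 33.18 dB

33.18 dB


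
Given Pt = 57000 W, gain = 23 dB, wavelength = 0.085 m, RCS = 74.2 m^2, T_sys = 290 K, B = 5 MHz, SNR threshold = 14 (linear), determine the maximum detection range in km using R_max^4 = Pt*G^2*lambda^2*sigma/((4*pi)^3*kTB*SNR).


G_lin = 10^(23/10) = 199.526231
R^4 = 57000 * 199.526231^2 * 0.085^2 * 74.2 / ((4*pi)^3 * 1.38e-23 * 290 * 5000000.0 * 14)
R^4 = 2.18833e18 m^4
R_max = (2.18833e18)^(1/4) = 38461.7 m = 38.5 km

38.5 km


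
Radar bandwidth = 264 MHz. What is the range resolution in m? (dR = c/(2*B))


dR = 3e8 / (2 * 264000000.0) = 0.57 m

0.57 m


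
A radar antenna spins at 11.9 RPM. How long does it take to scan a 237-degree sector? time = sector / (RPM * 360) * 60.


t = 237 / (11.9 * 360) * 60 = 3.32 s

3.32 s


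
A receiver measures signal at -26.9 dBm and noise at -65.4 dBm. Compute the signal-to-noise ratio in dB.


SNR = -26.9 - (-65.4) = 38.5 dB

38.5 dB


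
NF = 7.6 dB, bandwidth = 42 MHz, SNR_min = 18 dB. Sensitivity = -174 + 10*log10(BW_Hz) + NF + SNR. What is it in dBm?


10*log10(42000000.0) = 76.23
S = -174 + 76.23 + 7.6 + 18 = -72.2 dBm

-72.2 dBm


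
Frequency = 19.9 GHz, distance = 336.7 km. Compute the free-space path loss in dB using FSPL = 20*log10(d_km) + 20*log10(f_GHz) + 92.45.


20*log10(336.7) = 50.54
20*log10(19.9) = 25.98
FSPL = 169.0 dB

169.0 dB


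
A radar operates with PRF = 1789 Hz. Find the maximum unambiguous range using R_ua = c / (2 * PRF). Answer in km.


R_ua = 3e8 / (2 * 1789) = 83845.7 m = 83.8 km

83.8 km


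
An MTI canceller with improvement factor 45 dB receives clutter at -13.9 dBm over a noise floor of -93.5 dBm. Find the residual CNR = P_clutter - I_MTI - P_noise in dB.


CNR = -13.9 - 45 - (-93.5) = 34.6 dB

34.6 dB


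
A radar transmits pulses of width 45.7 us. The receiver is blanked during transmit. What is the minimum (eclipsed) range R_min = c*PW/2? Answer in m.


R_min = 3e8 * 45.7e-6 / 2 = 6855.0 m

6855.0 m


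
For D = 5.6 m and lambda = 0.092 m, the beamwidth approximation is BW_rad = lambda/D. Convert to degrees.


BW_rad = 0.092 / 5.6 = 0.016429
BW_deg = 0.94 degrees

0.94 degrees


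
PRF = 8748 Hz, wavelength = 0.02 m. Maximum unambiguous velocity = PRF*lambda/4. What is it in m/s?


V_ua = 8748 * 0.02 / 4 = 43.7 m/s

43.7 m/s


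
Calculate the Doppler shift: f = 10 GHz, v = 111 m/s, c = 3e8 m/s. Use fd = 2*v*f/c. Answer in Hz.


fd = 2 * 111 * 10000000000.0 / 3e8 = 7400.0 Hz

7400.0 Hz


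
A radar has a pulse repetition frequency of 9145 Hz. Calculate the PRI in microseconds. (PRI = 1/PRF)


PRI = 1/9145 = 0.0001093494 s = 109.3 us

109.3 us
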